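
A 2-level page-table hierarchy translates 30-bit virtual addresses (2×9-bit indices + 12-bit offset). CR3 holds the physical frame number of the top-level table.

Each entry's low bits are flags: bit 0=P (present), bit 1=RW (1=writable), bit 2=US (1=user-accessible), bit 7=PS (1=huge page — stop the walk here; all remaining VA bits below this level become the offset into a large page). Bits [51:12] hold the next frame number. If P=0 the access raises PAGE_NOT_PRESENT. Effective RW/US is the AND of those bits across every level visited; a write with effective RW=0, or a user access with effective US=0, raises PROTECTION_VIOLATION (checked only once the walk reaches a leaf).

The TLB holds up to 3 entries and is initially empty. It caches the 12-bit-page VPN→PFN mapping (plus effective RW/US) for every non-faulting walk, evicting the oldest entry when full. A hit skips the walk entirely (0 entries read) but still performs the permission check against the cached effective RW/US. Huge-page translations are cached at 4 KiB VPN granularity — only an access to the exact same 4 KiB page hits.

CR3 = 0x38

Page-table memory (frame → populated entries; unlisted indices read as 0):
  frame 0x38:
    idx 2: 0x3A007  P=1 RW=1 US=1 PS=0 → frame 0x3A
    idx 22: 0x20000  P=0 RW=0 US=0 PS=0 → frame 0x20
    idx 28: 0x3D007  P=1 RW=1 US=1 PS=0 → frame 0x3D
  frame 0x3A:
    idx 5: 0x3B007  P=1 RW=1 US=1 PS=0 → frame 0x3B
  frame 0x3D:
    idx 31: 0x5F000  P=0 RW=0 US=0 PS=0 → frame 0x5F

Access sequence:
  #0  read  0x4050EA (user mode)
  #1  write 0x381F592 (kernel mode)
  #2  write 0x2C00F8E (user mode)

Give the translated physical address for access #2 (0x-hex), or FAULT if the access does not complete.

Per-access translation:
#0 VA=0x4050EA (r,user):
  L0: frame=0x38 idx=2 entry=0x3A007 [P=1 RW=1 US=1 PS=0]
  L1: frame=0x3A idx=5 entry=0x3B007 [P=1 RW=1 US=1 PS=0]
  ✓ 0x3B0EA  — 2 lookups
#1 VA=0x381F592 (w,kernel):
  L0: frame=0x38 idx=28 entry=0x3D007 [P=1 RW=1 US=1 PS=0]
  L1: frame=0x3D idx=31 entry=0x5F000 [P=0 RW=0 US=0 PS=0]
  → PAGE_NOT_PRESENT  (2 entries read)
#2 VA=0x2C00F8E (w,user):
  L0: frame=0x38 idx=22 entry=0x20000 [P=0 RW=0 US=0 PS=0]
  → PAGE_NOT_PRESENT  (1 entries read)

Access #2 PA: FAULT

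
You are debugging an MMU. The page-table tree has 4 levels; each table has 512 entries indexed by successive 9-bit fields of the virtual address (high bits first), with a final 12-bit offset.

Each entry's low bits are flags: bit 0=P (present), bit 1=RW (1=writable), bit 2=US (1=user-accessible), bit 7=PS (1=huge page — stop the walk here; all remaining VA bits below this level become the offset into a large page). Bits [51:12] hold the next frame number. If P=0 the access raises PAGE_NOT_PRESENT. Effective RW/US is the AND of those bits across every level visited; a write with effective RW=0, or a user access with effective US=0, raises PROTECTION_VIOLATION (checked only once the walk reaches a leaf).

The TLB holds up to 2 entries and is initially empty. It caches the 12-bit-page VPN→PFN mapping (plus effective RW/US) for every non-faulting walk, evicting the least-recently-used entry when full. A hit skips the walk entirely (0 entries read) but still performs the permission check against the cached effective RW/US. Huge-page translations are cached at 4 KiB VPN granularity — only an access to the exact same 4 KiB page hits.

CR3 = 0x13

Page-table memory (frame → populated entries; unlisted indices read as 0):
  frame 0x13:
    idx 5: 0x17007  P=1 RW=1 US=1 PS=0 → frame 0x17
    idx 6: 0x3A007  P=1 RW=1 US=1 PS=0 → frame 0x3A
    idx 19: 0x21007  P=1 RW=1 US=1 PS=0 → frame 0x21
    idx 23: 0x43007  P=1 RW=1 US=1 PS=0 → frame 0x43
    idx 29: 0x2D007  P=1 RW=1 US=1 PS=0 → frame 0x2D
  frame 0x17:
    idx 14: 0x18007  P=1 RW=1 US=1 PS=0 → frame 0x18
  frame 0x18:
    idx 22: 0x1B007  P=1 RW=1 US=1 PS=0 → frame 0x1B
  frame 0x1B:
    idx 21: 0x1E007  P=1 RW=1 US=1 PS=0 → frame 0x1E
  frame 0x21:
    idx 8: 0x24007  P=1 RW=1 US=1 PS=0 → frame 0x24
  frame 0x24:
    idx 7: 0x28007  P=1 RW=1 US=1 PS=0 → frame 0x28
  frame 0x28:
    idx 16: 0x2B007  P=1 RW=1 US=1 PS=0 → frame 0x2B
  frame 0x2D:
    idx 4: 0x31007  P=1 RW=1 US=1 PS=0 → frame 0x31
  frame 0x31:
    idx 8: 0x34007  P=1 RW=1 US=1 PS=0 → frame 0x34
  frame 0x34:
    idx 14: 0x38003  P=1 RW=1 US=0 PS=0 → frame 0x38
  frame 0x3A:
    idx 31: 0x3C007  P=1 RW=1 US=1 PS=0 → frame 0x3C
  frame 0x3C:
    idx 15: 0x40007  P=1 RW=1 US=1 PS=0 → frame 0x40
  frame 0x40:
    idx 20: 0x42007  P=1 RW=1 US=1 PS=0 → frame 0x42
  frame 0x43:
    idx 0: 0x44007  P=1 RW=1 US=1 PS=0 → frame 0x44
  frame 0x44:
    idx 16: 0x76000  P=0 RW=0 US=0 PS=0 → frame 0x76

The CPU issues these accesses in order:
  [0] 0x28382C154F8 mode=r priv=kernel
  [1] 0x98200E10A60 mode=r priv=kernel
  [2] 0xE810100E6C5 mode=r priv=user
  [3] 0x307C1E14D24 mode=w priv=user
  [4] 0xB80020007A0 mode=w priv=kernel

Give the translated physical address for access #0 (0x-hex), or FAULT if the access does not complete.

Walk each access:
#0 VA=0x28382C154F8 (r,kernel):
  [0] read 0x13 idx=5: raw=0x17007 flags P=1 W=1 U=1 S=0
  [1] read 0x17 idx=14: raw=0x18007 flags P=1 W=1 U=1 S=0
  [2] read 0x18 idx=22: raw=0x1B007 flags P=1 W=1 U=1 S=0
  [3] read 0x1B idx=21: raw=0x1E007 flags P=1 W=1 U=1 S=0
  ⇒ phys 0x1E4F8  [4 reads]
#1 VA=0x98200E10A60 (r,kernel):
  [0] read 0x13 idx=19: raw=0x21007 flags P=1 W=1 U=1 S=0
  [1] read 0x21 idx=8: raw=0x24007 flags P=1 W=1 U=1 S=0
  [2] read 0x24 idx=7: raw=0x28007 flags P=1 W=1 U=1 S=0
  [3] read 0x28 idx=16: raw=0x2B007 flags P=1 W=1 U=1 S=0
  ⇒ phys 0x2BA60  [4 reads]
#2 VA=0xE810100E6C5 (r,user):
  [0] read 0x13 idx=29: raw=0x2D007 flags P=1 W=1 U=1 S=0
  [1] read 0x2D idx=4: raw=0x31007 flags P=1 W=1 U=1 S=0
  [2] read 0x31 idx=8: raw=0x34007 flags P=1 W=1 U=1 S=0
  [3] read 0x34 idx=14: raw=0x38003 flags P=1 W=1 U=0 S=0
  → PROTECTION_VIOLATION  (4 entries read)
#3 VA=0x307C1E14D24 (w,user):
  [0] read 0x13 idx=6: raw=0x3A007 flags P=1 W=1 U=1 S=0
  [1] read 0x3A idx=31: raw=0x3C007 flags P=1 W=1 U=1 S=0
  [2] read 0x3C idx=15: raw=0x40007 flags P=1 W=1 U=1 S=0
  [3] read 0x40 idx=20: raw=0x42007 flags P=1 W=1 U=1 S=0
  ⇒ phys 0x42D24  [4 reads]
#4 VA=0xB80020007A0 (w,kernel):
  [0] read 0x13 idx=23: raw=0x43007 flags P=1 W=1 U=1 S=0
  [1] read 0x43 idx=0: raw=0x44007 flags P=1 W=1 U=1 S=0
  [2] read 0x44 idx=16: raw=0x76000 flags P=0 W=0 U=0 S=0
  → PAGE_NOT_PRESENT  (3 entries read)

Access #0 PA: 0x1E4F8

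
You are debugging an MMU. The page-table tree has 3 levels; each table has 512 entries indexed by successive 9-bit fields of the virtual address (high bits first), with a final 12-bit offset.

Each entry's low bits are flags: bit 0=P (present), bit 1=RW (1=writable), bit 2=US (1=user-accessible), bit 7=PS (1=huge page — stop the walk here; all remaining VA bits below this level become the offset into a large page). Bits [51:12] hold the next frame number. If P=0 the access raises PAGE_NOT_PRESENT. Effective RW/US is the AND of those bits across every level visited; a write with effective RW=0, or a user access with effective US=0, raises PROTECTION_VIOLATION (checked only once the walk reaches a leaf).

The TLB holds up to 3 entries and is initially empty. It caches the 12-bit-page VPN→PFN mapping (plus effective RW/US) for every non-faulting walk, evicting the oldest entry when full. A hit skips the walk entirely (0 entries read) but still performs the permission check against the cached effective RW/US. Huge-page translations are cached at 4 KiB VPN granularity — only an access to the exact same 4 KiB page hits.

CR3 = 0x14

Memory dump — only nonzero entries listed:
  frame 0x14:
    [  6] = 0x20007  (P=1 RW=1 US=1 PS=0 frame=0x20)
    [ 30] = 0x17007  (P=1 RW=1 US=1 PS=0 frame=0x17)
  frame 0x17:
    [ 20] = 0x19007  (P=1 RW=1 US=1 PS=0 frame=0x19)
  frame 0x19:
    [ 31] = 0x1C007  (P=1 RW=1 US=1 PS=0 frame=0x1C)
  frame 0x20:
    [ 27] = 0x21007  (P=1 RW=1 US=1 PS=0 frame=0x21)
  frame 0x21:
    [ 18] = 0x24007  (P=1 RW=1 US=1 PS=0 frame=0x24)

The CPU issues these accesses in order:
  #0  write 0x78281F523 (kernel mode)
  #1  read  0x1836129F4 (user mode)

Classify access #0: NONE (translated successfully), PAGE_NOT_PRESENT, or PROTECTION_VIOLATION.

Trace:
#0 VA=0x78281F523 (w,kernel):
  L0: frame=0x14 idx=30 entry=0x17007 [P=1 RW=1 US=1 PS=0]
  L1: frame=0x17 idx=20 entry=0x19007 [P=1 RW=1 US=1 PS=0]
  L2: frame=0x19 idx=31 entry=0x1C007 [P=1 RW=1 US=1 PS=0]
  ✓ 0x1C523  — 3 lookups
#1 VA=0x1836129F4 (r,user):
  L0: frame=0x14 idx=6 entry=0x20007 [P=1 RW=1 US=1 PS=0]
  L1: frame=0x20 idx=27 entry=0x21007 [P=1 RW=1 US=1 PS=0]
  L2: frame=0x21 idx=18 entry=0x24007 [P=1 RW=1 US=1 PS=0]
  ✓ 0x249F4  — 3 lookups

Access #0 fault: NONE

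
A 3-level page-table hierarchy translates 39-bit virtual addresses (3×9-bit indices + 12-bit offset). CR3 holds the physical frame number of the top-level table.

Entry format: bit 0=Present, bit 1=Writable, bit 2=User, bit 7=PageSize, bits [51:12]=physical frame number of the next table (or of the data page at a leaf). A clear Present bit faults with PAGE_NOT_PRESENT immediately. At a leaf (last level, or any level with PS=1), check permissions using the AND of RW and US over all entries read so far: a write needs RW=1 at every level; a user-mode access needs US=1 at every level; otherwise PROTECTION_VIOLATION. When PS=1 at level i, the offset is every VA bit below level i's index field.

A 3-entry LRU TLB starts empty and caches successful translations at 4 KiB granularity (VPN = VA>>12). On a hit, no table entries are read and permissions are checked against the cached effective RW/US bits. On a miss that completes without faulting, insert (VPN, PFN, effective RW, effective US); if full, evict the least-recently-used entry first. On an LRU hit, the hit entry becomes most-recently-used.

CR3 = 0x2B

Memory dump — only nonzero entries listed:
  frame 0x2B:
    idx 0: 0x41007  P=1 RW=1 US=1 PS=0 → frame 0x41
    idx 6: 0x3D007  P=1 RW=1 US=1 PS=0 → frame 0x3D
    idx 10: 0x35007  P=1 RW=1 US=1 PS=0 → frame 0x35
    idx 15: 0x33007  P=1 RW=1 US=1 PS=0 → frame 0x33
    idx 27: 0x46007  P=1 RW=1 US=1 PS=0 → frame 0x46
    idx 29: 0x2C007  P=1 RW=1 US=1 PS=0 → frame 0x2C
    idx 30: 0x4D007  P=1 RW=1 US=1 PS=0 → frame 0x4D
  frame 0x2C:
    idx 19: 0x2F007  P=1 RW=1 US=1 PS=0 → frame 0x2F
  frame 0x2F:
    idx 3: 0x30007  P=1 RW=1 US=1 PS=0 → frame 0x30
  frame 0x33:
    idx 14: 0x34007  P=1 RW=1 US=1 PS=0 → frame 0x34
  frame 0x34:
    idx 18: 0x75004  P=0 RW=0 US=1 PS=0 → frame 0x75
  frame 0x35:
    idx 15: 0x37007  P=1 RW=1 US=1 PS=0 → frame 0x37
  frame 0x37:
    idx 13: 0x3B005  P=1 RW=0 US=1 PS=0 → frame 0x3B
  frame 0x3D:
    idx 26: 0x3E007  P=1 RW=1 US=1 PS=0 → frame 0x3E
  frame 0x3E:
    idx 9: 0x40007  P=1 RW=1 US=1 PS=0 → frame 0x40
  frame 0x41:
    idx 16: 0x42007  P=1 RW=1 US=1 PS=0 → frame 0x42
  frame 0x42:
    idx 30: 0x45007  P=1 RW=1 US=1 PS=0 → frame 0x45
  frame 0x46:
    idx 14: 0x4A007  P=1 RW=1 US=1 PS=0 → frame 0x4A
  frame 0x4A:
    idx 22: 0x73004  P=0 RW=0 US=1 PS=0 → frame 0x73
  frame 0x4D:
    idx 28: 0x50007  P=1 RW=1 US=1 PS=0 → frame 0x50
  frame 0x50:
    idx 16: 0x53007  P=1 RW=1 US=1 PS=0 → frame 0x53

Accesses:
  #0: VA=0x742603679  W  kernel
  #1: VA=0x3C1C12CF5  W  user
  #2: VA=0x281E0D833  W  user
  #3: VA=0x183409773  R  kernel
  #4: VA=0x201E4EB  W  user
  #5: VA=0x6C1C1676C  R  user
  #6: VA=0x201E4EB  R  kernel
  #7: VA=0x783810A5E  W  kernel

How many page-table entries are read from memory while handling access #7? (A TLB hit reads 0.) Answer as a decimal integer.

Trace:
#0 VA=0x742603679 (w,kernel):
  lvl0: tbl 0x2B, slot 29 ⇒ 0x2C007 (P1/RW1/US1/PS0)
  lvl1: tbl 0x2C, slot 19 ⇒ 0x2F007 (P1/RW1/US1/PS0)
  lvl2: tbl 0x2F, slot 3 ⇒ 0x30007 (P1/RW1/US1/PS0)
  ⇒ phys 0x30679  [3 reads]
#1 VA=0x3C1C12CF5 (w,user):
  lvl0: tbl 0x2B, slot 15 ⇒ 0x33007 (P1/RW1/US1/PS0)
  lvl1: tbl 0x33, slot 14 ⇒ 0x34007 (P1/RW1/US1/PS0)
  lvl2: tbl 0x34, slot 18 ⇒ 0x75004 (P0/RW0/US1/PS0)
  → PAGE_NOT_PRESENT  (3 entries read)
#2 VA=0x281E0D833 (w,user):
  lvl0: tbl 0x2B, slot 10 ⇒ 0x35007 (P1/RW1/US1/PS0)
  lvl1: tbl 0x35, slot 15 ⇒ 0x37007 (P1/RW1/US1/PS0)
  lvl2: tbl 0x37, slot 13 ⇒ 0x3B005 (P1/RW0/US1/PS0)
  → PROTECTION_VIOLATION  (3 entries read)
#3 VA=0x183409773 (r,kernel):
  lvl0: tbl 0x2B, slot 6 ⇒ 0x3D007 (P1/RW1/US1/PS0)
  lvl1: tbl 0x3D, slot 26 ⇒ 0x3E007 (P1/RW1/US1/PS0)
  lvl2: tbl 0x3E, slot 9 ⇒ 0x40007 (P1/RW1/US1/PS0)
  ⇒ phys 0x40773  [3 reads]
#4 VA=0x201E4EB (w,user):
  lvl0: tbl 0x2B, slot 0 ⇒ 0x41007 (P1/RW1/US1/PS0)
  lvl1: tbl 0x41, slot 16 ⇒ 0x42007 (P1/RW1/US1/PS0)
  lvl2: tbl 0x42, slot 30 ⇒ 0x45007 (P1/RW1/US1/PS0)
  ⇒ phys 0x454EB  [3 reads]
#5 VA=0x6C1C1676C (r,user):
  lvl0: tbl 0x2B, slot 27 ⇒ 0x46007 (P1/RW1/US1/PS0)
  lvl1: tbl 0x46, slot 14 ⇒ 0x4A007 (P1/RW1/US1/PS0)
  lvl2: tbl 0x4A, slot 22 ⇒ 0x73004 (P0/RW0/US1/PS0)
  → PAGE_NOT_PRESENT  (3 entries read)
#6 VA=0x201E4EB (r,kernel):
  TLB hit vpn=0x201E → PA=0x454EB
#7 VA=0x783810A5E (w,kernel):
  lvl0: tbl 0x2B, slot 30 ⇒ 0x4D007 (P1/RW1/US1/PS0)
  lvl1: tbl 0x4D, slot 28 ⇒ 0x50007 (P1/RW1/US1/PS0)
  lvl2: tbl 0x50, slot 16 ⇒ 0x53007 (P1/RW1/US1/PS0)
  ⇒ phys 0x53A5E  [3 reads]

Entries read for #7: 3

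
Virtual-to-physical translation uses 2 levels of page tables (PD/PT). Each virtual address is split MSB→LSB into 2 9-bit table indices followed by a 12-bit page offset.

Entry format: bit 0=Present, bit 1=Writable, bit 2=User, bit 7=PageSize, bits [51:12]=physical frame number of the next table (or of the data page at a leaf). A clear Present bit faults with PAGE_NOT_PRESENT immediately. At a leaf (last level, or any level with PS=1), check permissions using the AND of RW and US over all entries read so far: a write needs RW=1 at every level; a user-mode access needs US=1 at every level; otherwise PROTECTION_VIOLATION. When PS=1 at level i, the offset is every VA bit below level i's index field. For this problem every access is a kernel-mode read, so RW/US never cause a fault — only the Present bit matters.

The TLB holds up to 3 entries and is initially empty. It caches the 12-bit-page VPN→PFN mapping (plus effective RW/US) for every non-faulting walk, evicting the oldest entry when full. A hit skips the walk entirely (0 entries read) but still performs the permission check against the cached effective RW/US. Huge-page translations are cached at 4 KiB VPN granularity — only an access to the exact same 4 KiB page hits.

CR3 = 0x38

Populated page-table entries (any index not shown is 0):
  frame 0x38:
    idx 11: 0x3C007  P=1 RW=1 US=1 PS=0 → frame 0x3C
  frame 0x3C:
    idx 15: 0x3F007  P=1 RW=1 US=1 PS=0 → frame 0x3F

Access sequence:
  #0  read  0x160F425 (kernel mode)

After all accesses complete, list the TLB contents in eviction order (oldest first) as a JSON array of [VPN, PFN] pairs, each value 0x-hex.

Walk each access:
#0 VA=0x160F425 (r,kernel):
  L0 @0x38[11] → 0x3C007  P=1,RW=1,US=1,PS=0
  L1 @0x3C[15] → 0x3F007  P=1,RW=1,US=1,PS=0
  ✓ 0x3F425  — 2 lookups

TLB: [["0x160F", "0x3F"]]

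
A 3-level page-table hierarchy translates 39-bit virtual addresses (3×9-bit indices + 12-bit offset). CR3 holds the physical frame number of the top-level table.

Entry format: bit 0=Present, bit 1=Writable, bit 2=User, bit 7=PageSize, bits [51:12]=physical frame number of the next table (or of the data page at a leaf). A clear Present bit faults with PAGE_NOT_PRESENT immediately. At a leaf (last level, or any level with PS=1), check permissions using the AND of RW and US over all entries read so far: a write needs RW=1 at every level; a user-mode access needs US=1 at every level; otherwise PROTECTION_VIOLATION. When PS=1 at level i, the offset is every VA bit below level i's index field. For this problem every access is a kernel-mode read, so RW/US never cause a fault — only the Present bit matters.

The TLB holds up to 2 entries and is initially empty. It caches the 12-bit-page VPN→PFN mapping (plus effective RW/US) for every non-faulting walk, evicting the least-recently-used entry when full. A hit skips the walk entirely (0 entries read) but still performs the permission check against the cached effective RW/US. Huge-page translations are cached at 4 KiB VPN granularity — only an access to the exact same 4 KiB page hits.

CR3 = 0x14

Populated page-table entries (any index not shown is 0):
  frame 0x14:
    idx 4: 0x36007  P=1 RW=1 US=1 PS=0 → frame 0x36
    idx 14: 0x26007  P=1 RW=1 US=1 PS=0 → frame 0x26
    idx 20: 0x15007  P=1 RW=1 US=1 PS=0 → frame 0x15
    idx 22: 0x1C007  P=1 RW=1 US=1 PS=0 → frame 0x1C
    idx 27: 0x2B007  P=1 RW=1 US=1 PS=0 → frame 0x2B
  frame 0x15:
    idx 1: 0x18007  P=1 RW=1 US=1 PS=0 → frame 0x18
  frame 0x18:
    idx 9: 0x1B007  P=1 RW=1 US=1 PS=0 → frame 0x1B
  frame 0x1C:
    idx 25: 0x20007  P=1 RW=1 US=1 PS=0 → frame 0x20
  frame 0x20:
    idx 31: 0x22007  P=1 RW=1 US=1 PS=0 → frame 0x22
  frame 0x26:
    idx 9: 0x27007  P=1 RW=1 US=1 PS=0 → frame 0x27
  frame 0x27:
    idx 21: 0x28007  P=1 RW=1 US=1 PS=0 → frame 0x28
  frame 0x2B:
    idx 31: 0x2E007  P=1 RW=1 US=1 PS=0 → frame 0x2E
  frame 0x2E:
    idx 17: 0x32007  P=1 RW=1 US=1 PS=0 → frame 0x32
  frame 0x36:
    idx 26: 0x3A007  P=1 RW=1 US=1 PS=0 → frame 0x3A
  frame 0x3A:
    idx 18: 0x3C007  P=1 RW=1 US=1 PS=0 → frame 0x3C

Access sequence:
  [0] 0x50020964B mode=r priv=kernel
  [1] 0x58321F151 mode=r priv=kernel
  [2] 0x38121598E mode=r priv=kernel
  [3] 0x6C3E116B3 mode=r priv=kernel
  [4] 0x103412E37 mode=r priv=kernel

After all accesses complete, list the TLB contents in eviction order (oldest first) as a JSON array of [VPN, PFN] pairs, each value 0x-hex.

Trace:
#0 VA=0x50020964B (r,kernel):
  lvl0: tbl 0x14, slot 20 ⇒ 0x15007 (P1/RW1/US1/PS0)
  lvl1: tbl 0x15, slot 1 ⇒ 0x18007 (P1/RW1/US1/PS0)
  lvl2: tbl 0x18, slot 9 ⇒ 0x1B007 (P1/RW1/US1/PS0)
  ⇒ phys 0x1B64B  [3 reads]
#1 VA=0x58321F151 (r,kernel):
  lvl0: tbl 0x14, slot 22 ⇒ 0x1C007 (P1/RW1/US1/PS0)
  lvl1: tbl 0x1C, slot 25 ⇒ 0x20007 (P1/RW1/US1/PS0)
  lvl2: tbl 0x20, slot 31 ⇒ 0x22007 (P1/RW1/US1/PS0)
  ⇒ phys 0x22151  [3 reads]
#2 VA=0x38121598E (r,kernel):
  lvl0: tbl 0x14, slot 14 ⇒ 0x26007 (P1/RW1/US1/PS0)
  lvl1: tbl 0x26, slot 9 ⇒ 0x27007 (P1/RW1/US1/PS0)
  lvl2: tbl 0x27, slot 21 ⇒ 0x28007 (P1/RW1/US1/PS0)
  ⇒ phys 0x2898E  [3 reads]
#3 VA=0x6C3E116B3 (r,kernel):
  lvl0: tbl 0x14, slot 27 ⇒ 0x2B007 (P1/RW1/US1/PS0)
  lvl1: tbl 0x2B, slot 31 ⇒ 0x2E007 (P1/RW1/US1/PS0)
  lvl2: tbl 0x2E, slot 17 ⇒ 0x32007 (P1/RW1/US1/PS0)
  ⇒ phys 0x326B3  [3 reads]
#4 VA=0x103412E37 (r,kernel):
  lvl0: tbl 0x14, slot 4 ⇒ 0x36007 (P1/RW1/US1/PS0)
  lvl1: tbl 0x36, slot 26 ⇒ 0x3A007 (P1/RW1/US1/PS0)
  lvl2: tbl 0x3A, slot 18 ⇒ 0x3C007 (P1/RW1/US1/PS0)
  ⇒ phys 0x3CE37  [3 reads]

TLB: [["0x6C3E11", "0x32"], ["0x103412", "0x3C"]]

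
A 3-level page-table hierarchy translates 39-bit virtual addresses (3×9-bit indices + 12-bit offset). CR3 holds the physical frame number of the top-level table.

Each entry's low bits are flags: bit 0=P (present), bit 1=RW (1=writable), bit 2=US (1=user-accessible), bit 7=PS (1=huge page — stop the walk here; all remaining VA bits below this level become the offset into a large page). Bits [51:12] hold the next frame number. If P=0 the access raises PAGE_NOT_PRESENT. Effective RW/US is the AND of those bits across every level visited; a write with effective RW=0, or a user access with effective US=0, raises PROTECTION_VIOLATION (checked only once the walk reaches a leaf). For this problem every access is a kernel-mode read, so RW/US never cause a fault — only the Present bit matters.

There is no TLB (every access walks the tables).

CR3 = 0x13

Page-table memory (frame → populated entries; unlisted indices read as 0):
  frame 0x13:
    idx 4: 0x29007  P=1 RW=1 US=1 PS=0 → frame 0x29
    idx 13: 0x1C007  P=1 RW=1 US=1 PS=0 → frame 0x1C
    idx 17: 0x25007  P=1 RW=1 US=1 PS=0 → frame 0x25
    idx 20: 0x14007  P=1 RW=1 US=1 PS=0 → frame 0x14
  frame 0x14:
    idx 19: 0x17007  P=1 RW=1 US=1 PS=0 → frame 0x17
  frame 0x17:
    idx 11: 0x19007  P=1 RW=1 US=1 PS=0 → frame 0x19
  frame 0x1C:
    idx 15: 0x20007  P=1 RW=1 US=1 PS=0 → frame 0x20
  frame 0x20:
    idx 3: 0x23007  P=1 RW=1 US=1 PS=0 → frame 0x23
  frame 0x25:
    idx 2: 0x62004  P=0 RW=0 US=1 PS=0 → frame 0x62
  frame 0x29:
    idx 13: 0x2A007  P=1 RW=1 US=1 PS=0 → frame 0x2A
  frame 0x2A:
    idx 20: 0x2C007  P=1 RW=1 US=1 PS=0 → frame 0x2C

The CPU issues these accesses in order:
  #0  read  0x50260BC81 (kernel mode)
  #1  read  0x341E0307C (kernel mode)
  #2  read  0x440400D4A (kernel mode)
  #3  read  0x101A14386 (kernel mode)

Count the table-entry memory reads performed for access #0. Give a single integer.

Walk each access:
#0 VA=0x50260BC81 (r,kernel):
  lvl0: tbl 0x13, slot 20 ⇒ 0x14007 (P1/RW1/US1/PS0)
  lvl1: tbl 0x14, slot 19 ⇒ 0x17007 (P1/RW1/US1/PS0)
  lvl2: tbl 0x17, slot 11 ⇒ 0x19007 (P1/RW1/US1/PS0)
  ⇒ phys 0x19C81  [3 reads]
#1 VA=0x341E0307C (r,kernel):
  lvl0: tbl 0x13, slot 13 ⇒ 0x1C007 (P1/RW1/US1/PS0)
  lvl1: tbl 0x1C, slot 15 ⇒ 0x20007 (P1/RW1/US1/PS0)
  lvl2: tbl 0x20, slot 3 ⇒ 0x23007 (P1/RW1/US1/PS0)
  ⇒ phys 0x2307C  [3 reads]
#2 VA=0x440400D4A (r,kernel):
  lvl0: tbl 0x13, slot 17 ⇒ 0x25007 (P1/RW1/US1/PS0)
  lvl1: tbl 0x25, slot 2 ⇒ 0x62004 (P0/RW0/US1/PS0)
  ✗ PAGE_NOT_PRESENT  [2 reads]
#3 VA=0x101A14386 (r,kernel):
  lvl0: tbl 0x13, slot 4 ⇒ 0x29007 (P1/RW1/US1/PS0)
  lvl1: tbl 0x29, slot 13 ⇒ 0x2A007 (P1/RW1/US1/PS0)
  lvl2: tbl 0x2A, slot 20 ⇒ 0x2C007 (P1/RW1/US1/PS0)
  ⇒ phys 0x2C386  [3 reads]

Entries read for #0: 3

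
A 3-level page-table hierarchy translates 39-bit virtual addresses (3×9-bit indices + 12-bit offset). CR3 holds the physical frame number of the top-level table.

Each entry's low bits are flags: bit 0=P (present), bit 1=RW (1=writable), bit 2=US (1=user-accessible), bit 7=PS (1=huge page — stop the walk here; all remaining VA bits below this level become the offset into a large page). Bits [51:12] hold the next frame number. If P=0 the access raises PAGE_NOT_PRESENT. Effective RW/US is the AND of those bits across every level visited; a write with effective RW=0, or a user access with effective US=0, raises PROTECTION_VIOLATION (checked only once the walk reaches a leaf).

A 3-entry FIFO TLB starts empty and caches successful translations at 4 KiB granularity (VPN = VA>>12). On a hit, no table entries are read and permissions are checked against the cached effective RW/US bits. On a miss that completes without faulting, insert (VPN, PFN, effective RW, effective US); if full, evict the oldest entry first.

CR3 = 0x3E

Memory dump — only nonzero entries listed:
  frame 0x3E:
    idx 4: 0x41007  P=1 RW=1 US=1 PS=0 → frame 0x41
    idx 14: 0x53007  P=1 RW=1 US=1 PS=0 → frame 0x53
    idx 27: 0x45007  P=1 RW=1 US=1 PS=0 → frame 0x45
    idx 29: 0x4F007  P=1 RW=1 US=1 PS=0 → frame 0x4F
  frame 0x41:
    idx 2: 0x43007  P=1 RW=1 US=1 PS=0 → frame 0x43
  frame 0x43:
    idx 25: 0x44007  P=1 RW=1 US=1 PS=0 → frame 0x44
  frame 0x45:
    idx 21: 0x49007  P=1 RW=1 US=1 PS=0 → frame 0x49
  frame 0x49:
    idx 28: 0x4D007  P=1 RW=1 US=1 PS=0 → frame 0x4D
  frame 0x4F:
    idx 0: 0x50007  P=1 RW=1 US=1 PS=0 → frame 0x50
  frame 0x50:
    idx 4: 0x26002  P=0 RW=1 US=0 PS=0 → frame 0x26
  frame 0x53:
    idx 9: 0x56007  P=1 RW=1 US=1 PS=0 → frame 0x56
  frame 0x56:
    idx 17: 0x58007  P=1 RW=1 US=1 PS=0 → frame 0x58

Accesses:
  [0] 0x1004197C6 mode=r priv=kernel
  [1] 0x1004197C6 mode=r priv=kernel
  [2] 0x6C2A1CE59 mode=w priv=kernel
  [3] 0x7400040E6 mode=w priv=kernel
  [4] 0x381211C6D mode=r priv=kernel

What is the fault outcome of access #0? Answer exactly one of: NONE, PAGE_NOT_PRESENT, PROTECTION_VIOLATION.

Trace:
#0 VA=0x1004197C6 (r,kernel):
  L0 @0x3E[4] → 0x41007  P=1,RW=1,US=1,PS=0
  L1 @0x41[2] → 0x43007  P=1,RW=1,US=1,PS=0
  L2 @0x43[25] → 0x44007  P=1,RW=1,US=1,PS=0
  ⇒ phys 0x447C6  [3 reads]
#1 VA=0x1004197C6 (r,kernel):
  TLB hit vpn=0x100419 → PA=0x447C6
#2 VA=0x6C2A1CE59 (w,kernel):
  L0 @0x3E[27] → 0x45007  P=1,RW=1,US=1,PS=0
  L1 @0x45[21] → 0x49007  P=1,RW=1,US=1,PS=0
  L2 @0x49[28] → 0x4D007  P=1,RW=1,US=1,PS=0
  ⇒ phys 0x4DE59  [3 reads]
#3 VA=0x7400040E6 (w,kernel):
  L0 @0x3E[29] → 0x4F007  P=1,RW=1,US=1,PS=0
  L1 @0x4F[0] → 0x50007  P=1,RW=1,US=1,PS=0
  L2 @0x50[4] → 0x26002  P=0,RW=1,US=0,PS=0
  ✗ PAGE_NOT_PRESENT  [3 reads]
#4 VA=0x381211C6D (r,kernel):
  L0 @0x3E[14] → 0x53007  P=1,RW=1,US=1,PS=0
  L1 @0x53[9] → 0x56007  P=1,RW=1,US=1,PS=0
  L2 @0x56[17] → 0x58007  P=1,RW=1,US=1,PS=0
  ⇒ phys 0x58C6D  [3 reads]

Access #0 fault: NONE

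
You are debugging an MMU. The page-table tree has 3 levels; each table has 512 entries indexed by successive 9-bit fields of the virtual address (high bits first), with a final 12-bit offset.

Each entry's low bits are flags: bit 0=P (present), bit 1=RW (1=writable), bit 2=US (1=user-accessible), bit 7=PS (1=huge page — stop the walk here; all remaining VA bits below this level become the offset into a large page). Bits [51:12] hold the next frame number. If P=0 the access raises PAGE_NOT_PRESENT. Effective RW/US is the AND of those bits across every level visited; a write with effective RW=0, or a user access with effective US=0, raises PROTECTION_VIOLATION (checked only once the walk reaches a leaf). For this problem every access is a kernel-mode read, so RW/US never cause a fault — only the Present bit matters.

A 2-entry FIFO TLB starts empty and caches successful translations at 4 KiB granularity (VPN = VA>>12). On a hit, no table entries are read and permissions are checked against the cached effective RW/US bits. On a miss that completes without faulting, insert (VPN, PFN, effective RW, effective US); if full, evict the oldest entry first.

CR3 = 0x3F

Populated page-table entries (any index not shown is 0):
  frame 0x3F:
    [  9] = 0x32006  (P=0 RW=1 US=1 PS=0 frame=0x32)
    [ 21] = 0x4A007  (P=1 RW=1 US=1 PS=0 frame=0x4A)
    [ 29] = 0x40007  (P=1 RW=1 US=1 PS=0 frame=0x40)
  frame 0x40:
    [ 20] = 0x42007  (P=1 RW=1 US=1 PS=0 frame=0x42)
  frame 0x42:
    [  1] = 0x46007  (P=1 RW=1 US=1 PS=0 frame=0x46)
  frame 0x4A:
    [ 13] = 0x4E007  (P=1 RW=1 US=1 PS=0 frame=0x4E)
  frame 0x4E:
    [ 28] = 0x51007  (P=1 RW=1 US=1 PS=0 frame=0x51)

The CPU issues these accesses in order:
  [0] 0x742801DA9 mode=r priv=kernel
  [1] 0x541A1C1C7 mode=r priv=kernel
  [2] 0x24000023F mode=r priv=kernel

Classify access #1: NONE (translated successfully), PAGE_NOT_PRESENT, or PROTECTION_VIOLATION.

Per-access translation:
#0 VA=0x742801DA9 (r,kernel):
  lvl0: tbl 0x3F, slot 29 ⇒ 0x40007 (P1/RW1/US1/PS0)
  lvl1: tbl 0x40, slot 20 ⇒ 0x42007 (P1/RW1/US1/PS0)
  lvl2: tbl 0x42, slot 1 ⇒ 0x46007 (P1/RW1/US1/PS0)
  ✓ 0x46DA9  — 3 lookups
#1 VA=0x541A1C1C7 (r,kernel):
  lvl0: tbl 0x3F, slot 21 ⇒ 0x4A007 (P1/RW1/US1/PS0)
  lvl1: tbl 0x4A, slot 13 ⇒ 0x4E007 (P1/RW1/US1/PS0)
  lvl2: tbl 0x4E, slot 28 ⇒ 0x51007 (P1/RW1/US1/PS0)
  ✓ 0x511C7  — 3 lookups
#2 VA=0x24000023F (r,kernel):
  lvl0: tbl 0x3F, slot 9 ⇒ 0x32006 (P0/RW1/US1/PS0)
  ⇒ fault: PAGE_NOT_PRESENT  — 1 lookups

Access #1 fault: NONE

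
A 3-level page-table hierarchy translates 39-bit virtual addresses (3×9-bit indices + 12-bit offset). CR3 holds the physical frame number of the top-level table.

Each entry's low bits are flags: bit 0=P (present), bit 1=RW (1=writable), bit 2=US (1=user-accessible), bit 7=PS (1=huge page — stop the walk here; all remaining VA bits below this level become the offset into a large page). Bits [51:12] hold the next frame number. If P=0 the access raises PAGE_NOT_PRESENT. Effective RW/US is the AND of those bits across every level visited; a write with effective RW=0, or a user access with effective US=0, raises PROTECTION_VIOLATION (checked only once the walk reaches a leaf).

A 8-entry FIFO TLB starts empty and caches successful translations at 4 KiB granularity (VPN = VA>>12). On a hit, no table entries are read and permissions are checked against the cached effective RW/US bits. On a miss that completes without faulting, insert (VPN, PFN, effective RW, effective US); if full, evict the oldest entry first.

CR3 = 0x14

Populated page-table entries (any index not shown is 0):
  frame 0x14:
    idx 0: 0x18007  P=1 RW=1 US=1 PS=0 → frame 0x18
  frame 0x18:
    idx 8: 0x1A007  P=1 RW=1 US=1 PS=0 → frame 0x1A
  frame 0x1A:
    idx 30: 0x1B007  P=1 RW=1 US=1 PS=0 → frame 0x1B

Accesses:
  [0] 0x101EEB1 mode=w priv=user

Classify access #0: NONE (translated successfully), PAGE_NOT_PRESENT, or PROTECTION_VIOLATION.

Per-access translation:
#0 VA=0x101EEB1 (w,user):
  L0 @0x14[0] → 0x18007  P=1,RW=1,US=1,PS=0
  L1 @0x18[8] → 0x1A007  P=1,RW=1,US=1,PS=0
  L2 @0x1A[30] → 0x1B007  P=1,RW=1,US=1,PS=0
  → PA=0x1BEB1  (3 entries read)

Access #0 fault: NONE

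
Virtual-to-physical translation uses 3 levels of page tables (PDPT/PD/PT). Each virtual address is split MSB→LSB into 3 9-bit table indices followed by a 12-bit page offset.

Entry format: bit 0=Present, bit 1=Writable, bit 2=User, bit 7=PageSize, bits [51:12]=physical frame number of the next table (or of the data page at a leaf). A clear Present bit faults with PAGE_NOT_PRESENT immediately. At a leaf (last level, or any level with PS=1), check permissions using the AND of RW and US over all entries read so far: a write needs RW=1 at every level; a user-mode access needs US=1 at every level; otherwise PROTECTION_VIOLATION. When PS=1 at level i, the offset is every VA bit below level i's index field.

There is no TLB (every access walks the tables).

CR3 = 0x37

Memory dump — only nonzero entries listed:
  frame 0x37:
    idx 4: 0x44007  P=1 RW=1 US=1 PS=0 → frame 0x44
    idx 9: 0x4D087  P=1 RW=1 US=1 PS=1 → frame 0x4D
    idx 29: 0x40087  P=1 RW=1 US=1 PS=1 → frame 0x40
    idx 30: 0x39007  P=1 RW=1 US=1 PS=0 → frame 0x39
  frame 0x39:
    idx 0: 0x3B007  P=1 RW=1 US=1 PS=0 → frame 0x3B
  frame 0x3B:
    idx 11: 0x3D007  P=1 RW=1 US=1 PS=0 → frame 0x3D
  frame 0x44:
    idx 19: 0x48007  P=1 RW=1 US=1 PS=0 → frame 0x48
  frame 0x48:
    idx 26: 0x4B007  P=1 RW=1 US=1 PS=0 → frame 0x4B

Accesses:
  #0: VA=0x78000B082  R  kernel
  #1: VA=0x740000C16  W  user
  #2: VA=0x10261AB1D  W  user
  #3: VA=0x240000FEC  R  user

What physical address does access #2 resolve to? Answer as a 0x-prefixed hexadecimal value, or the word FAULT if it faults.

Per-access translation:
#0 VA=0x78000B082 (r,kernel):
  L0: frame=0x37 idx=30 entry=0x39007 [P=1 RW=1 US=1 PS=0]
  L1: frame=0x39 idx=0 entry=0x3B007 [P=1 RW=1 US=1 PS=0]
  L2: frame=0x3B idx=11 entry=0x3D007 [P=1 RW=1 US=1 PS=0]
  → PA=0x3D082  (3 entries read)
#1 VA=0x740000C16 (w,user):
  L0: frame=0x37 idx=29 entry=0x40087 [P=1 RW=1 US=1 PS=1]
  → PA=0x40C16 (huge @L0)  (1 entries read)
#2 VA=0x10261AB1D (w,user):
  L0: frame=0x37 idx=4 entry=0x44007 [P=1 RW=1 US=1 PS=0]
  L1: frame=0x44 idx=19 entry=0x48007 [P=1 RW=1 US=1 PS=0]
  L2: frame=0x48 idx=26 entry=0x4B007 [P=1 RW=1 US=1 PS=0]
  → PA=0x4BB1D  (3 entries read)
#3 VA=0x240000FEC (r,user):
  L0: frame=0x37 idx=9 entry=0x4D087 [P=1 RW=1 US=1 PS=1]
  → PA=0x4DFEC (huge @L0)  (1 entries read)

Access #2 PA: 0x4BB1D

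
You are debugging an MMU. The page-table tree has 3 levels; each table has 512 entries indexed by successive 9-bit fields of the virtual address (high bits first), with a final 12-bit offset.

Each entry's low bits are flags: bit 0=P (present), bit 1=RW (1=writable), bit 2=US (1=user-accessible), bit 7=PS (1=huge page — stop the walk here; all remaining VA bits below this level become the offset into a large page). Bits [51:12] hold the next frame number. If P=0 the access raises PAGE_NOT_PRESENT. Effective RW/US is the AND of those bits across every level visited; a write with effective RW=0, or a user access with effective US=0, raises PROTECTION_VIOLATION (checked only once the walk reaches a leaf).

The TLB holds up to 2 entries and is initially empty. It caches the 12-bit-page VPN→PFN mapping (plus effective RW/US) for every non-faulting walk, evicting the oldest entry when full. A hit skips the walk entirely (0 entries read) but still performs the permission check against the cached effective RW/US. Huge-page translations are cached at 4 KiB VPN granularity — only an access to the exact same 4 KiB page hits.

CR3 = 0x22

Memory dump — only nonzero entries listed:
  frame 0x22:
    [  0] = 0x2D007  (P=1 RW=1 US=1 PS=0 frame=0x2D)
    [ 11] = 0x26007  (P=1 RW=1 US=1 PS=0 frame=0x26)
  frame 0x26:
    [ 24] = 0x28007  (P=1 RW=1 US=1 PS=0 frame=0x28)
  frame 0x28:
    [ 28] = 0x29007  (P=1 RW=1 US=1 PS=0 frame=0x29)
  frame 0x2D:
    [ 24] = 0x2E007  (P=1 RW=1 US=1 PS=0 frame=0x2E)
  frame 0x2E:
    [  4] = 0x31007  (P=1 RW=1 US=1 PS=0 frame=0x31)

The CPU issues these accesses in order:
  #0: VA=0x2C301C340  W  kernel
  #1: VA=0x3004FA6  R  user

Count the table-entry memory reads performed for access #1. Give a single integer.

Walk each access:
#0 VA=0x2C301C340 (w,kernel):
  L0: frame=0x22 idx=11 entry=0x26007 [P=1 RW=1 US=1 PS=0]
  L1: frame=0x26 idx=24 entry=0x28007 [P=1 RW=1 US=1 PS=0]
  L2: frame=0x28 idx=28 entry=0x29007 [P=1 RW=1 US=1 PS=0]
  → PA=0x29340  (3 entries read)
#1 VA=0x3004FA6 (r,user):
  L0: frame=0x22 idx=0 entry=0x2D007 [P=1 RW=1 US=1 PS=0]
  L1: frame=0x2D idx=24 entry=0x2E007 [P=1 RW=1 US=1 PS=0]
  L2: frame=0x2E idx=4 entry=0x31007 [P=1 RW=1 US=1 PS=0]
  → PA=0x31FA6  (3 entries read)

Entries read for #1: 3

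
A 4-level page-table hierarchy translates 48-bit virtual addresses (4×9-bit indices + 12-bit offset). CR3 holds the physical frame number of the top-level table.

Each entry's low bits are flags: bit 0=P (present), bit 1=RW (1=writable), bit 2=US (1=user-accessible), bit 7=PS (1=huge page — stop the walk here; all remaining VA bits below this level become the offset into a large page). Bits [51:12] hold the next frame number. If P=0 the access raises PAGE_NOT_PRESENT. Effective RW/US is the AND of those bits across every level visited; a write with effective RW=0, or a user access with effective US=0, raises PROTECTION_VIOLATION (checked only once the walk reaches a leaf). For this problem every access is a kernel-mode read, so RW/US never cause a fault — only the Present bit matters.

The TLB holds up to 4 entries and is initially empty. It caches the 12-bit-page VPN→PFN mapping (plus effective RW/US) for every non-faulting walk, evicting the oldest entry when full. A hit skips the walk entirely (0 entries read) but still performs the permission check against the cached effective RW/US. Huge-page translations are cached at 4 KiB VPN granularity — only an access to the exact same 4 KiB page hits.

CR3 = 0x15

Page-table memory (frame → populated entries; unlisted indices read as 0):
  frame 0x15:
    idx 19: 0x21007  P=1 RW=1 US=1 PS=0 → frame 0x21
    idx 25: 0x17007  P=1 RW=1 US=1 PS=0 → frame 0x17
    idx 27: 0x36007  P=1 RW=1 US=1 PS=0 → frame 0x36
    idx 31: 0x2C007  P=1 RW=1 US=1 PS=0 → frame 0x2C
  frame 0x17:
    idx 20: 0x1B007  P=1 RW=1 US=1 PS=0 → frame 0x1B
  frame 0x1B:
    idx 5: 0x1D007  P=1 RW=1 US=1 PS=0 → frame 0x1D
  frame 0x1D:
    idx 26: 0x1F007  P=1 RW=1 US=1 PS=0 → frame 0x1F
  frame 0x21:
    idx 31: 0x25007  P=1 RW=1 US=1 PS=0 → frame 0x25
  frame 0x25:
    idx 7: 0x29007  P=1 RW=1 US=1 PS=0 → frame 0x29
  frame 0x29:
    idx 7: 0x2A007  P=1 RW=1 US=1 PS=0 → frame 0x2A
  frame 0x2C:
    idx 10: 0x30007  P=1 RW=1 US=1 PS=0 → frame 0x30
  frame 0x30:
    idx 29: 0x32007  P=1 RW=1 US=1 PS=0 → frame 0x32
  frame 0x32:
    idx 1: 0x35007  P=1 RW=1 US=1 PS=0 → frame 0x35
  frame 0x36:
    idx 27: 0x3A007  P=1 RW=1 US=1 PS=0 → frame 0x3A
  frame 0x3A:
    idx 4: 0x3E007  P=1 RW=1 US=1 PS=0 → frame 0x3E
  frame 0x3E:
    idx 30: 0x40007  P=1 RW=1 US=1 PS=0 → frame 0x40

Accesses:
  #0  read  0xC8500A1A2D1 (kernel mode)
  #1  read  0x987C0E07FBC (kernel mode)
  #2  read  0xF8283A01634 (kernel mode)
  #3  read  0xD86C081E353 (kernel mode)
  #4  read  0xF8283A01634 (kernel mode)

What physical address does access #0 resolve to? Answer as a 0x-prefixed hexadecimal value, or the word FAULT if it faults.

Walk each access:
#0 VA=0xC8500A1A2D1 (r,kernel):
  lvl0: tbl 0x15, slot 25 ⇒ 0x17007 (P1/RW1/US1/PS0)
  lvl1: tbl 0x17, slot 20 ⇒ 0x1B007 (P1/RW1/US1/PS0)
  lvl2: tbl 0x1B, slot 5 ⇒ 0x1D007 (P1/RW1/US1/PS0)
  lvl3: tbl 0x1D, slot 26 ⇒ 0x1F007 (P1/RW1/US1/PS0)
  ✓ 0x1F2D1  — 4 lookups
#1 VA=0x987C0E07FBC (r,kernel):
  lvl0: tbl 0x15, slot 19 ⇒ 0x21007 (P1/RW1/US1/PS0)
  lvl1: tbl 0x21, slot 31 ⇒ 0x25007 (P1/RW1/US1/PS0)
  lvl2: tbl 0x25, slot 7 ⇒ 0x29007 (P1/RW1/US1/PS0)
  lvl3: tbl 0x29, slot 7 ⇒ 0x2A007 (P1/RW1/US1/PS0)
  ✓ 0x2AFBC  — 4 lookups
#2 VA=0xF8283A01634 (r,kernel):
  lvl0: tbl 0x15, slot 31 ⇒ 0x2C007 (P1/RW1/US1/PS0)
  lvl1: tbl 0x2C, slot 10 ⇒ 0x30007 (P1/RW1/US1/PS0)
  lvl2: tbl 0x30, slot 29 ⇒ 0x32007 (P1/RW1/US1/PS0)
  lvl3: tbl 0x32, slot 1 ⇒ 0x35007 (P1/RW1/US1/PS0)
  ✓ 0x35634  — 4 lookups
#3 VA=0xD86C081E353 (r,kernel):
  lvl0: tbl 0x15, slot 27 ⇒ 0x36007 (P1/RW1/US1/PS0)
  lvl1: tbl 0x36, slot 27 ⇒ 0x3A007 (P1/RW1/US1/PS0)
  lvl2: tbl 0x3A, slot 4 ⇒ 0x3E007 (P1/RW1/US1/PS0)
  lvl3: tbl 0x3E, slot 30 ⇒ 0x40007 (P1/RW1/US1/PS0)
  ✓ 0x40353  — 4 lookups
#4 VA=0xF8283A01634 (r,kernel):
  TLB hit vpn=0xF8283A01 → PA=0x35634

Access #0 PA: 0x1F2D1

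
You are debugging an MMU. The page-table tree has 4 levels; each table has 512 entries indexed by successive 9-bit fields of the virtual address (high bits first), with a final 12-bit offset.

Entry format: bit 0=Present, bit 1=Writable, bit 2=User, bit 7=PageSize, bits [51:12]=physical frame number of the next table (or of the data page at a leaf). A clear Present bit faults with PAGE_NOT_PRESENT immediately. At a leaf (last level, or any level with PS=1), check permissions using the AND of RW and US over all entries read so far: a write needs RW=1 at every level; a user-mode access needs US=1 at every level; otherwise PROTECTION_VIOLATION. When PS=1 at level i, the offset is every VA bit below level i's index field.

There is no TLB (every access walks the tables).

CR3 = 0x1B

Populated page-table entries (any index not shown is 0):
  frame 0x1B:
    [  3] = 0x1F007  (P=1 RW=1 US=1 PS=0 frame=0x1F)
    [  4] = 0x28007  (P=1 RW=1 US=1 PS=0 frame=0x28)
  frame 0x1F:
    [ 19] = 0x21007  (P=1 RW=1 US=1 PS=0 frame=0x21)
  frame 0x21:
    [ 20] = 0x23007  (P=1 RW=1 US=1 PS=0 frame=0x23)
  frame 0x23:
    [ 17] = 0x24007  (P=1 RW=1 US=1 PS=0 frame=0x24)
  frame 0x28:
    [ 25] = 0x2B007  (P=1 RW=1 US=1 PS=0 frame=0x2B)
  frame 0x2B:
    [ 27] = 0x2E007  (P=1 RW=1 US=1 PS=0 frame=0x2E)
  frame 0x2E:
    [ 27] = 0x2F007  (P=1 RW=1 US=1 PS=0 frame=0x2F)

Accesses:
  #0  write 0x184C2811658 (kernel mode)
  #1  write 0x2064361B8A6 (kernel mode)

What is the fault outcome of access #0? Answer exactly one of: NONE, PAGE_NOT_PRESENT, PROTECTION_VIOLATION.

Per-access translation:
#0 VA=0x184C2811658 (w,kernel):
  lvl0: tbl 0x1B, slot 3 ⇒ 0x1F007 (P1/RW1/US1/PS0)
  lvl1: tbl 0x1F, slot 19 ⇒ 0x21007 (P1/RW1/US1/PS0)
  lvl2: tbl 0x21, slot 20 ⇒ 0x23007 (P1/RW1/US1/PS0)
  lvl3: tbl 0x23, slot 17 ⇒ 0x24007 (P1/RW1/US1/PS0)
  → PA=0x24658  (4 entries read)
#1 VA=0x2064361B8A6 (w,kernel):
  lvl0: tbl 0x1B, slot 4 ⇒ 0x28007 (P1/RW1/US1/PS0)
  lvl1: tbl 0x28, slot 25 ⇒ 0x2B007 (P1/RW1/US1/PS0)
  lvl2: tbl 0x2B, slot 27 ⇒ 0x2E007 (P1/RW1/US1/PS0)
  lvl3: tbl 0x2E, slot 27 ⇒ 0x2F007 (P1/RW1/US1/PS0)
  → PA=0x2F8A6  (4 entries read)

Access #0 fault: NONE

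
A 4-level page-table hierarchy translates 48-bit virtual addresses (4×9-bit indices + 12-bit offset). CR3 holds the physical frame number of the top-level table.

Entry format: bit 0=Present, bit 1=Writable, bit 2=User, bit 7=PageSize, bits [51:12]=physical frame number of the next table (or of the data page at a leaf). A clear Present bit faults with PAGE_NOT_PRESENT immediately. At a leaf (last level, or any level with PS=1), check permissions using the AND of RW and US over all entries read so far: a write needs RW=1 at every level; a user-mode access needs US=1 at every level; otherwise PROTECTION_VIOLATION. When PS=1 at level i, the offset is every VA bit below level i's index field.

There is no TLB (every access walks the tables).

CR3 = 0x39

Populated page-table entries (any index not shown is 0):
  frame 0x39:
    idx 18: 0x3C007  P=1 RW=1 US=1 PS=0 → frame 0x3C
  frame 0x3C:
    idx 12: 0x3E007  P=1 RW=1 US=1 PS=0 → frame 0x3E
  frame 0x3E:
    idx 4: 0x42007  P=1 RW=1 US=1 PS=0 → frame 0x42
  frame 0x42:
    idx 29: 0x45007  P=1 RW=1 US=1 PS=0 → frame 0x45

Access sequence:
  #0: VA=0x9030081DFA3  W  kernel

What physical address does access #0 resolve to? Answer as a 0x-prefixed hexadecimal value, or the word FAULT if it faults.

Walk each access:
#0 VA=0x9030081DFA3 (w,kernel):
  L0 @0x39[18] → 0x3C007  P=1,RW=1,US=1,PS=0
  L1 @0x3C[12] → 0x3E007  P=1,RW=1,US=1,PS=0
  L2 @0x3E[4] → 0x42007  P=1,RW=1,US=1,PS=0
  L3 @0x42[29] → 0x45007  P=1,RW=1,US=1,PS=0
  ✓ 0x45FA3  — 4 lookups

Access #0 PA: 0x45FA3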